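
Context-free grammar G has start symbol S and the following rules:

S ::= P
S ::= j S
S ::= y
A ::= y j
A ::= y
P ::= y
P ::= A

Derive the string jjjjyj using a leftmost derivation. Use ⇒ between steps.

S ⇒ jS   [S ::= j S]
jS ⇒ jjS   [S ::= j S]
jjS ⇒ jjjS   [S ::= j S]
jjjS ⇒ jjjjS   [S ::= j S]
jjjjS ⇒ jjjjP   [S ::= P]
jjjjP ⇒ jjjjA   [P ::= A]
jjjjA ⇒ jjjjyj   [A ::= y j]

S ⇒ jS ⇒ jjS ⇒ jjjS ⇒ jjjjS ⇒ jjjjP ⇒ jjjjA ⇒ jjjjyj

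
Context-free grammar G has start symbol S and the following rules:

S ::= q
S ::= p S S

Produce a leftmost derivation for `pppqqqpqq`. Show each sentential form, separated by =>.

S => pSS   [S ::= p S S]
pSS => ppSSS   [S ::= p S S]
ppSSS => pppSSSS   [S ::= p S S]
pppSSSS => pppqSSS   [S ::= q]
pppqSSS => pppqqSS   [S ::= q]
pppqqSS => pppqqqS   [S ::= q]
pppqqqS => pppqqqpSS   [S ::= p S S]
pppqqqpSS => pppqqqpqS   [S ::= q]
pppqqqpqS => pppqqqpqq   [S ::= q]

S => pSS => ppSSS => pppSSSS => pppqSSS => pppqqSS => pppqqqS => pppqqqpSS => pppqqqpqS => pppqqqpqq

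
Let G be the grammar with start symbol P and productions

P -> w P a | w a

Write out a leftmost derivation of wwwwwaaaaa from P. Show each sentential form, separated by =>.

P=>wPa=>wwPaa=>wwwPaaa=>wwwwPaaaa=>wwwwwaaaaa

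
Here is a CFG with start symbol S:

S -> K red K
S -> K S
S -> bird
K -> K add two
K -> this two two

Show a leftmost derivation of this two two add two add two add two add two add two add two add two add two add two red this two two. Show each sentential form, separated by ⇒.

S ⇒ K red K ⇒ K add two red K ⇒ K add two add two red K ⇒ K add two add two add two red K ⇒ K add two add two add two add two red K ⇒ K add two add two add two add two add two red K ⇒ K add two add two add two add two add two add two red K ⇒ K add two add two add two add two add two add two add two red K ⇒ K add two add two add two add two add two add two add two add two red K ⇒ K add two add two add two add two add two add two add two add two add two red K ⇒ this two two add two add two add two add two add two add two add two add two add two red K ⇒ this two two add two add two add two add two add two add two add two add two add two red this two two

S ⇒ K red K   [S -> K red K]
K red K ⇒ K add two red K   [K -> K add two]
K add two red K ⇒ K add two add two red K   [K -> K add two]
K add two add two red K ⇒ K add two add two add two red K   [K -> K add two]
K add two add two add two red K ⇒ K add two add two add two add two red K   [K -> K add two]
K add two add two add two add two red K ⇒ K add two add two add two add two add two red K   [K -> K add two]
K add two add two add two add two add two red K ⇒ K add two add two add two add two add two add two red K   [K -> K add two]
K add two add two add two add two add two add two red K ⇒ K add two add two add two add two add two add two add two red K   [K -> K add two]
K add two add two add two add two add two add two add two red K ⇒ K add two add two add two add two add two add two add two add two red K   [K -> K add two]
K add two add two add two add two add two add two add two add two red K ⇒ K add two add two add two add two add two add two add two add two add two red K   [K -> K add two]
K add two add two add two add two add two add two add two add two add two red K ⇒ this two two add two add two add two add two add two add two add two add two add two red K   [K -> this two two]
this two two add two add two add two add two add two add two add two add two add two red K ⇒ this two two add two add two add two add two add two add two add two add two add two red this two two   [K -> this two two]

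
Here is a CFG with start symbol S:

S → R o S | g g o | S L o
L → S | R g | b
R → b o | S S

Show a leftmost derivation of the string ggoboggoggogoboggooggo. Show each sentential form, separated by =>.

S => RoS => SSoS => SLoSoS => SLoLoSoS => SLoLoLoSoS => ggoLoLoLoSoS => ggoboLoLoSoS => ggoboRgoLoSoS => ggoboSSgoLoSoS => ggoboggoSgoLoSoS => ggoboggoggogoLoSoS => ggoboggoggogoboSoS => ggoboggoggogoboggooS => ggoboggoggogoboggooggo

S => RoS   [S → R o S]
RoS => SSoS   [R → S S]
SSoS => SLoSoS   [S → S L o]
SLoSoS => SLoLoSoS   [S → S L o]
SLoLoSoS => SLoLoLoSoS   [S → S L o]
SLoLoLoSoS => ggoLoLoLoSoS   [S → g g o]
ggoLoLoLoSoS => ggoboLoLoSoS   [L → b]
ggoboLoLoSoS => ggoboRgoLoSoS   [L → R g]
ggoboRgoLoSoS => ggoboSSgoLoSoS   [R → S S]
ggoboSSgoLoSoS => ggoboggoSgoLoSoS   [S → g g o]
ggoboggoSgoLoSoS => ggoboggoggogoLoSoS   [S → g g o]
ggoboggoggogoLoSoS => ggoboggoggogoboSoS   [L → b]
ggoboggoggogoboSoS => ggoboggoggogoboggooS   [S → g g o]
ggoboggoggogoboggooS => ggoboggoggogoboggooggo   [S → g g o]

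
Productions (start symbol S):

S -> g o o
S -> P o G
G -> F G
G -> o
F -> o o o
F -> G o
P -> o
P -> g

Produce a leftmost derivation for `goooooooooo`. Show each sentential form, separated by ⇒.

S⇒PoG⇒goG⇒goFG⇒gooooG⇒gooooFG⇒gooooGoG⇒gooooooG⇒gooooooFG⇒goooooooooG⇒goooooooooo

S ⇒ PoG   [S -> P o G]
PoG ⇒ goG   [P -> g]
goG ⇒ goFG   [G -> F G]
goFG ⇒ gooooG   [F -> o o o]
gooooG ⇒ gooooFG   [G -> F G]
gooooFG ⇒ gooooGoG   [F -> G o]
gooooGoG ⇒ gooooooG   [G -> o]
gooooooG ⇒ gooooooFG   [G -> F G]
gooooooFG ⇒ goooooooooG   [F -> o o o]
goooooooooG ⇒ goooooooooo   [G -> o]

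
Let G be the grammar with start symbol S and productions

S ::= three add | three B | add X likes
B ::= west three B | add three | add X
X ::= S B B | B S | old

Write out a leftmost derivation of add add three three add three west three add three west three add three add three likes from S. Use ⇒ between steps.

S ⇒ add X likes ⇒ add B S likes ⇒ add add three S likes ⇒ add add three three B likes ⇒ add add three three add X likes ⇒ add add three three add S B B likes ⇒ add add three three add three B B B likes ⇒ add add three three add three west three B B B likes ⇒ add add three three add three west three add three B B likes ⇒ add add three three add three west three add three west three B B likes ⇒ add add three three add three west three add three west three add three B likes ⇒ add add three three add three west three add three west three add three add three likes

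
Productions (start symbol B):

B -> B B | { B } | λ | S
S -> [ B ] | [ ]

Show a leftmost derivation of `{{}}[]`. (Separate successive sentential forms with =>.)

B => BB => {B}B => {{B}}B => {{}}B => {{}}S => {{}}[]

B => BB   [B -> B B]
BB => {B}B   [B -> { B }]
{B}B => {{B}}B   [B -> { B }]
{{B}}B => {{}}B   [B -> λ]
{{}}B => {{}}S   [B -> S]
{{}}S => {{}}[]   [S -> [ ]]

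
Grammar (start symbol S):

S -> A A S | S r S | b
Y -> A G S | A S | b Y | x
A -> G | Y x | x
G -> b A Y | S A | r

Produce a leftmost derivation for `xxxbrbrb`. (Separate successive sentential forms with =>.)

S => SrS   [S -> S r S]
SrS => SrSrS   [S -> S r S]
SrSrS => AASrSrS   [S -> A A S]
AASrSrS => YxASrSrS   [A -> Y x]
YxASrSrS => xxASrSrS   [Y -> x]
xxASrSrS => xxxSrSrS   [A -> x]
xxxSrSrS => xxxbrSrS   [S -> b]
xxxbrSrS => xxxbrbrS   [S -> b]
xxxbrbrS => xxxbrbrb   [S -> b]

S => SrS => SrSrS => AASrSrS => YxASrSrS => xxASrSrS => xxxSrSrS => xxxbrSrS => xxxbrbrS => xxxbrbrb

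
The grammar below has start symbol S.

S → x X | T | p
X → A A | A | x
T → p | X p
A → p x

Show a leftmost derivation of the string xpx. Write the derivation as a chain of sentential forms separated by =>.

S => xX => xA => xpx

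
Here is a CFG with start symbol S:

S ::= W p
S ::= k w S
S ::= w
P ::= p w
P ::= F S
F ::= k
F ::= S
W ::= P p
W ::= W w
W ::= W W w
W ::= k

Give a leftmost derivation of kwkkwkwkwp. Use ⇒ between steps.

S ⇒ kwS ⇒ kwWp ⇒ kwWWwp ⇒ kwWWwWwp ⇒ kwWWwWwWwp ⇒ kwkWwWwWwp ⇒ kwkkwWwWwp ⇒ kwkkwkwWwp ⇒ kwkkwkwkwp

S ⇒ kwS   [S ::= k w S]
kwS ⇒ kwWp   [S ::= W p]
kwWp ⇒ kwWWwp   [W ::= W W w]
kwWWwp ⇒ kwWWwWwp   [W ::= W W w]
kwWWwWwp ⇒ kwWWwWwWwp   [W ::= W W w]
kwWWwWwWwp ⇒ kwkWwWwWwp   [W ::= k]
kwkWwWwWwp ⇒ kwkkwWwWwp   [W ::= k]
kwkkwWwWwp ⇒ kwkkwkwWwp   [W ::= k]
kwkkwkwWwp ⇒ kwkkwkwkwp   [W ::= k]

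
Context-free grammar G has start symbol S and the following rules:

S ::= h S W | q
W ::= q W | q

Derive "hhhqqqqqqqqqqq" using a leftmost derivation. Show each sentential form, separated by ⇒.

S ⇒ hSW   [S ::= h S W]
hSW ⇒ hhSWW   [S ::= h S W]
hhSWW ⇒ hhhSWWW   [S ::= h S W]
hhhSWWW ⇒ hhhqWWW   [S ::= q]
hhhqWWW ⇒ hhhqqWWW   [W ::= q W]
hhhqqWWW ⇒ hhhqqqWWW   [W ::= q W]
hhhqqqWWW ⇒ hhhqqqqWWW   [W ::= q W]
hhhqqqqWWW ⇒ hhhqqqqqWWW   [W ::= q W]
hhhqqqqqWWW ⇒ hhhqqqqqqWWW   [W ::= q W]
hhhqqqqqqWWW ⇒ hhhqqqqqqqWWW   [W ::= q W]
hhhqqqqqqqWWW ⇒ hhhqqqqqqqqWWW   [W ::= q W]
hhhqqqqqqqqWWW ⇒ hhhqqqqqqqqqWW   [W ::= q]
hhhqqqqqqqqqWW ⇒ hhhqqqqqqqqqqW   [W ::= q]
hhhqqqqqqqqqqW ⇒ hhhqqqqqqqqqqq   [W ::= q]

S ⇒ hSW ⇒ hhSWW ⇒ hhhSWWW ⇒ hhhqWWW ⇒ hhhqqWWW ⇒ hhhqqqWWW ⇒ hhhqqqqWWW ⇒ hhhqqqqqWWW ⇒ hhhqqqqqqWWW ⇒ hhhqqqqqqqWWW ⇒ hhhqqqqqqqqWWW ⇒ hhhqqqqqqqqqWW ⇒ hhhqqqqqqqqqqW ⇒ hhhqqqqqqqqqqq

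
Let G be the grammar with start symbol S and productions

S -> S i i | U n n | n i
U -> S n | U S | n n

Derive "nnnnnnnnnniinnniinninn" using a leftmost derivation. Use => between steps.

S=>Unn=>USnn=>SnSnn=>SiinSnn=>UnniinSnn=>SnnniinSnn=>SiinnniinSnn=>UnniinnniinSnn=>SnnniinnniinSnn=>UnnnnniinnniinSnn=>SnnnnnniinnniinSnn=>UnnnnnnnniinnniinSnn=>nnnnnnnnnniinnniinSnn=>nnnnnnnnnniinnniinninn

S => Unn   [S -> U n n]
Unn => USnn   [U -> U S]
USnn => SnSnn   [U -> S n]
SnSnn => SiinSnn   [S -> S i i]
SiinSnn => UnniinSnn   [S -> U n n]
UnniinSnn => SnnniinSnn   [U -> S n]
SnnniinSnn => SiinnniinSnn   [S -> S i i]
SiinnniinSnn => UnniinnniinSnn   [S -> U n n]
UnniinnniinSnn => SnnniinnniinSnn   [U -> S n]
SnnniinnniinSnn => UnnnnniinnniinSnn   [S -> U n n]
UnnnnniinnniinSnn => SnnnnnniinnniinSnn   [U -> S n]
SnnnnnniinnniinSnn => UnnnnnnnniinnniinSnn   [S -> U n n]
UnnnnnnnniinnniinSnn => nnnnnnnnnniinnniinSnn   [U -> n n]
nnnnnnnnnniinnniinSnn => nnnnnnnnnniinnniinninn   [S -> n i]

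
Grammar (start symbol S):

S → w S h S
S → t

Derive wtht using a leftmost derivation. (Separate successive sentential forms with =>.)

S => wShS   [S → w S h S]
wShS => wthS   [S → t]
wthS => wtht   [S → t]

S => wShS => wthS => wtht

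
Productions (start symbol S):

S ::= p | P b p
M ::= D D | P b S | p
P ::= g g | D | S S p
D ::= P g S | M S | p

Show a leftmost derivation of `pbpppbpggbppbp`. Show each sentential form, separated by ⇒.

S ⇒ Pbp ⇒ SSpbp ⇒ PbpSpbp ⇒ SSpbpSpbp ⇒ PbpSpbpSpbp ⇒ DbpSpbpSpbp ⇒ pbpSpbpSpbp ⇒ pbpppbpSpbp ⇒ pbpppbpPbppbp ⇒ pbpppbpggbppbp

S ⇒ Pbp   [S ::= P b p]
Pbp ⇒ SSpbp   [P ::= S S p]
SSpbp ⇒ PbpSpbp   [S ::= P b p]
PbpSpbp ⇒ SSpbpSpbp   [P ::= S S p]
SSpbpSpbp ⇒ PbpSpbpSpbp   [S ::= P b p]
PbpSpbpSpbp ⇒ DbpSpbpSpbp   [P ::= D]
DbpSpbpSpbp ⇒ pbpSpbpSpbp   [D ::= p]
pbpSpbpSpbp ⇒ pbpppbpSpbp   [S ::= p]
pbpppbpSpbp ⇒ pbpppbpPbppbp   [S ::= P b p]
pbpppbpPbppbp ⇒ pbpppbpggbppbp   [P ::= g g]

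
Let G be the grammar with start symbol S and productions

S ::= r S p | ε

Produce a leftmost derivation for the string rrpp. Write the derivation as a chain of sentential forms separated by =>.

S => rSp   [S ::= r S p]
rSp => rrSpp   [S ::= r S p]
rrSpp => rrpp   [S ::= ε]

S=>rSp=>rrSpp=>rrpp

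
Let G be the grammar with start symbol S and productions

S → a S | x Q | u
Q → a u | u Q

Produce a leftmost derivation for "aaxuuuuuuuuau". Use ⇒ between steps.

S ⇒ aS   [S → a S]
aS ⇒ aaS   [S → a S]
aaS ⇒ aaxQ   [S → x Q]
aaxQ ⇒ aaxuQ   [Q → u Q]
aaxuQ ⇒ aaxuuQ   [Q → u Q]
aaxuuQ ⇒ aaxuuuQ   [Q → u Q]
aaxuuuQ ⇒ aaxuuuuQ   [Q → u Q]
aaxuuuuQ ⇒ aaxuuuuuQ   [Q → u Q]
aaxuuuuuQ ⇒ aaxuuuuuuQ   [Q → u Q]
aaxuuuuuuQ ⇒ aaxuuuuuuuQ   [Q → u Q]
aaxuuuuuuuQ ⇒ aaxuuuuuuuuQ   [Q → u Q]
aaxuuuuuuuuQ ⇒ aaxuuuuuuuuau   [Q → a u]

S ⇒ aS ⇒ aaS ⇒ aaxQ ⇒ aaxuQ ⇒ aaxuuQ ⇒ aaxuuuQ ⇒ aaxuuuuQ ⇒ aaxuuuuuQ ⇒ aaxuuuuuuQ ⇒ aaxuuuuuuuQ ⇒ aaxuuuuuuuuQ ⇒ aaxuuuuuuuuau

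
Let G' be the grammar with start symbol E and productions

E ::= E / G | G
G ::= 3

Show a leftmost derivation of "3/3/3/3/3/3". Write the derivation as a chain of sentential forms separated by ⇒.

E ⇒ E/G   [E ::= E / G]
E/G ⇒ E/G/G   [E ::= E / G]
E/G/G ⇒ E/G/G/G   [E ::= E / G]
E/G/G/G ⇒ E/G/G/G/G   [E ::= E / G]
E/G/G/G/G ⇒ E/G/G/G/G/G   [E ::= E / G]
E/G/G/G/G/G ⇒ G/G/G/G/G/G   [E ::= G]
G/G/G/G/G/G ⇒ 3/G/G/G/G/G   [G ::= 3]
3/G/G/G/G/G ⇒ 3/3/G/G/G/G   [G ::= 3]
3/3/G/G/G/G ⇒ 3/3/3/G/G/G   [G ::= 3]
3/3/3/G/G/G ⇒ 3/3/3/3/G/G   [G ::= 3]
3/3/3/3/G/G ⇒ 3/3/3/3/3/G   [G ::= 3]
3/3/3/3/3/G ⇒ 3/3/3/3/3/3   [G ::= 3]

E ⇒ E/G ⇒ E/G/G ⇒ E/G/G/G ⇒ E/G/G/G/G ⇒ E/G/G/G/G/G ⇒ G/G/G/G/G/G ⇒ 3/G/G/G/G/G ⇒ 3/3/G/G/G/G ⇒ 3/3/3/G/G/G ⇒ 3/3/3/3/G/G ⇒ 3/3/3/3/3/G ⇒ 3/3/3/3/3/3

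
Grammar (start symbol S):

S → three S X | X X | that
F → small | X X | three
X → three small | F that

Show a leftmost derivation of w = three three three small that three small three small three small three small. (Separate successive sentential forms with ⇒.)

S ⇒ three S X ⇒ three three S X X ⇒ three three three S X X X ⇒ three three three X X X X X ⇒ three three three F that X X X X ⇒ three three three small that X X X X ⇒ three three three small that three small X X X ⇒ three three three small that three small three small X X ⇒ three three three small that three small three small three small X ⇒ three three three small that three small three small three small three small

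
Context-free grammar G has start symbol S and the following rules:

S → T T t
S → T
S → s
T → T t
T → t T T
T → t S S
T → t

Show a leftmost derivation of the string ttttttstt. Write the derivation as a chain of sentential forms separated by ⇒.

S ⇒ TTt   [S → T T t]
TTt ⇒ tSSTt   [T → t S S]
tSSTt ⇒ tTTtSTt   [S → T T t]
tTTtSTt ⇒ ttTtSTt   [T → t]
ttTtSTt ⇒ tttTTtSTt   [T → t T T]
tttTTtSTt ⇒ ttttTtSTt   [T → t]
ttttTtSTt ⇒ ttttttSTt   [T → t]
ttttttSTt ⇒ ttttttsTt   [S → s]
ttttttsTt ⇒ ttttttstt   [T → t]

S ⇒ TTt ⇒ tSSTt ⇒ tTTtSTt ⇒ ttTtSTt ⇒ tttTTtSTt ⇒ ttttTtSTt ⇒ ttttttSTt ⇒ ttttttsTt ⇒ ttttttstt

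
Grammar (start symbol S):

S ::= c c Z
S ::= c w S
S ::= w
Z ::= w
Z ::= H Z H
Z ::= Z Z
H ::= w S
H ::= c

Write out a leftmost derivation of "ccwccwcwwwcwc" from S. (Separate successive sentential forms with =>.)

S => ccZ   [S ::= c c Z]
ccZ => ccHZH   [Z ::= H Z H]
ccHZH => ccwSZH   [H ::= w S]
ccwSZH => ccwccZZH   [S ::= c c Z]
ccwccZZH => ccwccHZHZH   [Z ::= H Z H]
ccwccHZHZH => ccwccwSZHZH   [H ::= w S]
ccwccwSZHZH => ccwccwcwSZHZH   [S ::= c w S]
ccwccwcwSZHZH => ccwccwcwwZHZH   [S ::= w]
ccwccwcwwZHZH => ccwccwcwwwHZH   [Z ::= w]
ccwccwcwwwHZH => ccwccwcwwwcZH   [H ::= c]
ccwccwcwwwcZH => ccwccwcwwwcwH   [Z ::= w]
ccwccwcwwwcwH => ccwccwcwwwcwc   [H ::= c]

S => ccZ => ccHZH => ccwSZH => ccwccZZH => ccwccHZHZH => ccwccwSZHZH => ccwccwcwSZHZH => ccwccwcwwZHZH => ccwccwcwwwHZH => ccwccwcwwwcZH => ccwccwcwwwcwH => ccwccwcwwwcwc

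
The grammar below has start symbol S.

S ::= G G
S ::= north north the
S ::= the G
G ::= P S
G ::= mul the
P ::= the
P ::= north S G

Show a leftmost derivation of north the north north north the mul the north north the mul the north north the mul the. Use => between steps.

S => G G   [S ::= G G]
G G => P S G   [G ::= P S]
P S G => north S G S G   [P ::= north S G]
north S G S G => north the G G S G   [S ::= the G]
north the G G S G => north the P S G S G   [G ::= P S]
north the P S G S G => north the north S G S G S G   [P ::= north S G]
north the north S G S G S G => north the north north north the G S G S G   [S ::= north north the]
north the north north north the G S G S G => north the north north north the mul the S G S G   [G ::= mul the]
north the north north north the mul the S G S G => north the north north north the mul the north north the G S G   [S ::= north north the]
north the north north north the mul the north north the G S G => north the north north north the mul the north north the mul the S G   [G ::= mul the]
north the north north north the mul the north north the mul the S G => north the north north north the mul the north north the mul the north north the G   [S ::= north north the]
north the north north north the mul the north north the mul the north north the G => north the north north north the mul the north north the mul the north north the mul the   [G ::= mul the]

S => G G => P S G => north S G S G => north the G G S G => north the P S G S G => north the north S G S G S G => north the north north north the G S G S G => north the north north north the mul the S G S G => north the north north north the mul the north north the G S G => north the north north north the mul the north north the mul the S G => north the north north north the mul the north north the mul the north north the G => north the north north north the mul the north north the mul the north north the mul the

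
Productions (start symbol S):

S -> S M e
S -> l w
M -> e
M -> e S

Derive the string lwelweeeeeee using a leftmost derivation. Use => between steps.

S => SMe => SMeMe => lwMeMe => lweSeMe => lweSMeeMe => lweSMeMeeMe => lwelwMeMeeMe => lwelweeMeeMe => lwelweeeeeMe => lwelweeeeeee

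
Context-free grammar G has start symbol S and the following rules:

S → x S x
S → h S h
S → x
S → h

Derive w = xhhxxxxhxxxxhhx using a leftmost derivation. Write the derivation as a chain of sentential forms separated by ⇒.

S ⇒ xSx   [S → x S x]
xSx ⇒ xhShx   [S → h S h]
xhShx ⇒ xhhShhx   [S → h S h]
xhhShhx ⇒ xhhxSxhhx   [S → x S x]
xhhxSxhhx ⇒ xhhxxSxxhhx   [S → x S x]
xhhxxSxxhhx ⇒ xhhxxxSxxxhhx   [S → x S x]
xhhxxxSxxxhhx ⇒ xhhxxxxSxxxxhhx   [S → x S x]
xhhxxxxSxxxxhhx ⇒ xhhxxxxhxxxxhhx   [S → h]

S ⇒ xSx ⇒ xhShx ⇒ xhhShhx ⇒ xhhxSxhhx ⇒ xhhxxSxxhhx ⇒ xhhxxxSxxxhhx ⇒ xhhxxxxSxxxxhhx ⇒ xhhxxxxhxxxxhhx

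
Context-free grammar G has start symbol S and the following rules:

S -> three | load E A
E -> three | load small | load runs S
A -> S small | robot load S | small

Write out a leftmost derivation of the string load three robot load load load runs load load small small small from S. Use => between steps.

S => load E A => load three A => load three robot load S => load three robot load load E A => load three robot load load load runs S A => load three robot load load load runs load E A A => load three robot load load load runs load load small A A => load three robot load load load runs load load small small A => load three robot load load load runs load load small small small

S => load E A   [S -> load E A]
load E A => load three A   [E -> three]
load three A => load three robot load S   [A -> robot load S]
load three robot load S => load three robot load load E A   [S -> load E A]
load three robot load load E A => load three robot load load load runs S A   [E -> load runs S]
load three robot load load load runs S A => load three robot load load load runs load E A A   [S -> load E A]
load three robot load load load runs load E A A => load three robot load load load runs load load small A A   [E -> load small]
load three robot load load load runs load load small A A => load three robot load load load runs load load small small A   [A -> small]
load three robot load load load runs load load small small A => load three robot load load load runs load load small small small   [A -> small]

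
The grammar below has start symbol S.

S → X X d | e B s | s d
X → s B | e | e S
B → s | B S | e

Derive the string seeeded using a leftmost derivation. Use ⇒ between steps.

S ⇒ XXd ⇒ sBXd ⇒ sBSXd ⇒ seSXd ⇒ seXXdXd ⇒ seeXdXd ⇒ seeedXd ⇒ seeeded

S ⇒ XXd   [S → X X d]
XXd ⇒ sBXd   [X → s B]
sBXd ⇒ sBSXd   [B → B S]
sBSXd ⇒ seSXd   [B → e]
seSXd ⇒ seXXdXd   [S → X X d]
seXXdXd ⇒ seeXdXd   [X → e]
seeXdXd ⇒ seeedXd   [X → e]
seeedXd ⇒ seeeded   [X → e]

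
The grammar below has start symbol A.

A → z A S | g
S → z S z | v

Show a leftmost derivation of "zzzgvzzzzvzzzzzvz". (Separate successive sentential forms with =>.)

A=>zAS=>zzASS=>zzzASSS=>zzzgSSS=>zzzgvSS=>zzzgvzSzS=>zzzgvzzSzzS=>zzzgvzzzSzzzS=>zzzgvzzzzSzzzzS=>zzzgvzzzzvzzzzS=>zzzgvzzzzvzzzzzSz=>zzzgvzzzzvzzzzzvz

A => zAS   [A → z A S]
zAS => zzASS   [A → z A S]
zzASS => zzzASSS   [A → z A S]
zzzASSS => zzzgSSS   [A → g]
zzzgSSS => zzzgvSS   [S → v]
zzzgvSS => zzzgvzSzS   [S → z S z]
zzzgvzSzS => zzzgvzzSzzS   [S → z S z]
zzzgvzzSzzS => zzzgvzzzSzzzS   [S → z S z]
zzzgvzzzSzzzS => zzzgvzzzzSzzzzS   [S → z S z]
zzzgvzzzzSzzzzS => zzzgvzzzzvzzzzS   [S → v]
zzzgvzzzzvzzzzS => zzzgvzzzzvzzzzzSz   [S → z S z]
zzzgvzzzzvzzzzzSz => zzzgvzzzzvzzzzzvz   [S → v]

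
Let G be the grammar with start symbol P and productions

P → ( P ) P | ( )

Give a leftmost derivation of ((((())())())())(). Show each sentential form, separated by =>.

P => (P)P => ((P)P)P => (((P)P)P)P => ((((P)P)P)P)P => ((((())P)P)P)P => ((((())())P)P)P => ((((())())())P)P => ((((())())())())P => ((((())())())())()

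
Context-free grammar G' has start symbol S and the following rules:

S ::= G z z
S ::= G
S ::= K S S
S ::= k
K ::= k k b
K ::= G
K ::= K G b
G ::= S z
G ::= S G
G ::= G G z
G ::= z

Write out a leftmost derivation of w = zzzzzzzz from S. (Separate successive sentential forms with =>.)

S => G   [S ::= G]
G => GGz   [G ::= G G z]
GGz => SzGz   [G ::= S z]
SzGz => GzGz   [S ::= G]
GzGz => GGzzGz   [G ::= G G z]
GGzzGz => GGzGzzGz   [G ::= G G z]
GGzGzzGz => zGzGzzGz   [G ::= z]
zGzGzzGz => zzzGzzGz   [G ::= z]
zzzGzzGz => zzzzzzGz   [G ::= z]
zzzzzzGz => zzzzzzzz   [G ::= z]

S=>G=>GGz=>SzGz=>GzGz=>GGzzGz=>GGzGzzGz=>zGzGzzGz=>zzzGzzGz=>zzzzzzGz=>zzzzzzzz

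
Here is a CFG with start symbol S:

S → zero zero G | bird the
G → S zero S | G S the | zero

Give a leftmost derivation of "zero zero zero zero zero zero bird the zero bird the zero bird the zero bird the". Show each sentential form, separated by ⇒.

S ⇒ zero zero G ⇒ zero zero S zero S ⇒ zero zero zero zero G zero S ⇒ zero zero zero zero S zero S zero S ⇒ zero zero zero zero zero zero G zero S zero S ⇒ zero zero zero zero zero zero S zero S zero S zero S ⇒ zero zero zero zero zero zero bird the zero S zero S zero S ⇒ zero zero zero zero zero zero bird the zero bird the zero S zero S ⇒ zero zero zero zero zero zero bird the zero bird the zero bird the zero S ⇒ zero zero zero zero zero zero bird the zero bird the zero bird the zero bird the

S ⇒ zero zero G   [S → zero zero G]
zero zero G ⇒ zero zero S zero S   [G → S zero S]
zero zero S zero S ⇒ zero zero zero zero G zero S   [S → zero zero G]
zero zero zero zero G zero S ⇒ zero zero zero zero S zero S zero S   [G → S zero S]
zero zero zero zero S zero S zero S ⇒ zero zero zero zero zero zero G zero S zero S   [S → zero zero G]
zero zero zero zero zero zero G zero S zero S ⇒ zero zero zero zero zero zero S zero S zero S zero S   [G → S zero S]
zero zero zero zero zero zero S zero S zero S zero S ⇒ zero zero zero zero zero zero bird the zero S zero S zero S   [S → bird the]
zero zero zero zero zero zero bird the zero S zero S zero S ⇒ zero zero zero zero zero zero bird the zero bird the zero S zero S   [S → bird the]
zero zero zero zero zero zero bird the zero bird the zero S zero S ⇒ zero zero zero zero zero zero bird the zero bird the zero bird the zero S   [S → bird the]
zero zero zero zero zero zero bird the zero bird the zero bird the zero S ⇒ zero zero zero zero zero zero bird the zero bird the zero bird the zero bird the   [S → bird the]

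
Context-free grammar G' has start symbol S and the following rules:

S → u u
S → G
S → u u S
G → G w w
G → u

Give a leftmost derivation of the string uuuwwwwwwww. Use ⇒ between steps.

S ⇒ uuS ⇒ uuG ⇒ uuGww ⇒ uuGwwww ⇒ uuGwwwwww ⇒ uuGwwwwwwww ⇒ uuuwwwwwwww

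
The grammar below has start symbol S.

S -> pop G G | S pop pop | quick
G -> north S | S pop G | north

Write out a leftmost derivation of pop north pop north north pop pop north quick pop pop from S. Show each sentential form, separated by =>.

S => S pop pop   [S -> S pop pop]
S pop pop => pop G G pop pop   [S -> pop G G]
pop G G pop pop => pop north S G pop pop   [G -> north S]
pop north S G pop pop => pop north S pop pop G pop pop   [S -> S pop pop]
pop north S pop pop G pop pop => pop north pop G G pop pop G pop pop   [S -> pop G G]
pop north pop G G pop pop G pop pop => pop north pop north G pop pop G pop pop   [G -> north]
pop north pop north G pop pop G pop pop => pop north pop north north pop pop G pop pop   [G -> north]
pop north pop north north pop pop G pop pop => pop north pop north north pop pop north S pop pop   [G -> north S]
pop north pop north north pop pop north S pop pop => pop north pop north north pop pop north quick pop pop   [S -> quick]

S => S pop pop => pop G G pop pop => pop north S G pop pop => pop north S pop pop G pop pop => pop north pop G G pop pop G pop pop => pop north pop north G pop pop G pop pop => pop north pop north north pop pop G pop pop => pop north pop north north pop pop north S pop pop => pop north pop north north pop pop north quick pop pop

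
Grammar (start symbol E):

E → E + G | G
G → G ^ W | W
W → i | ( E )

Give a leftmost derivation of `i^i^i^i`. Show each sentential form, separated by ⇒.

E⇒G⇒G^W⇒G^W^W⇒G^W^W^W⇒W^W^W^W⇒i^W^W^W⇒i^i^W^W⇒i^i^i^W⇒i^i^i^i

E ⇒ G   [E → G]
G ⇒ G^W   [G → G ^ W]
G^W ⇒ G^W^W   [G → G ^ W]
G^W^W ⇒ G^W^W^W   [G → G ^ W]
G^W^W^W ⇒ W^W^W^W   [G → W]
W^W^W^W ⇒ i^W^W^W   [W → i]
i^W^W^W ⇒ i^i^W^W   [W → i]
i^i^W^W ⇒ i^i^i^W   [W → i]
i^i^i^W ⇒ i^i^i^i   [W → i]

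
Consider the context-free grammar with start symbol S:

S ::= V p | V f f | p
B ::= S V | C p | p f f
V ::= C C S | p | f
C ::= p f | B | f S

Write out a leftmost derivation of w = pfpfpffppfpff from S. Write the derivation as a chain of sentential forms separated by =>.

S => Vff => CCSff => BCSff => SVCSff => VffVCSff => CCSffVCSff => pfCSffVCSff => pfpfSffVCSff => pfpfpffVCSff => pfpfpffpCSff => pfpfpffppfSff => pfpfpffppfpff

S => Vff   [S ::= V f f]
Vff => CCSff   [V ::= C C S]
CCSff => BCSff   [C ::= B]
BCSff => SVCSff   [B ::= S V]
SVCSff => VffVCSff   [S ::= V f f]
VffVCSff => CCSffVCSff   [V ::= C C S]
CCSffVCSff => pfCSffVCSff   [C ::= p f]
pfCSffVCSff => pfpfSffVCSff   [C ::= p f]
pfpfSffVCSff => pfpfpffVCSff   [S ::= p]
pfpfpffVCSff => pfpfpffpCSff   [V ::= p]
pfpfpffpCSff => pfpfpffppfSff   [C ::= p f]
pfpfpffppfSff => pfpfpffppfpff   [S ::= p]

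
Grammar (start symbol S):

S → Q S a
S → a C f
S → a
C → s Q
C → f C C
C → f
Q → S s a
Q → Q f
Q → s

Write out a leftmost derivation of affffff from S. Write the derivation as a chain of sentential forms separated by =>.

S => aCf => afCCf => affCCCf => afffCCf => affffCf => affffff

S => aCf   [S → a C f]
aCf => afCCf   [C → f C C]
afCCf => affCCCf   [C → f C C]
affCCCf => afffCCf   [C → f]
afffCCf => affffCf   [C → f]
affffCf => affffff   [C → f]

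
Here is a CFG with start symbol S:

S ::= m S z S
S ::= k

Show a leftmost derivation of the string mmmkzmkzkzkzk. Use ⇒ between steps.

S ⇒ mSzS   [S ::= m S z S]
mSzS ⇒ mmSzSzS   [S ::= m S z S]
mmSzSzS ⇒ mmmSzSzSzS   [S ::= m S z S]
mmmSzSzSzS ⇒ mmmkzSzSzS   [S ::= k]
mmmkzSzSzS ⇒ mmmkzmSzSzSzS   [S ::= m S z S]
mmmkzmSzSzSzS ⇒ mmmkzmkzSzSzS   [S ::= k]
mmmkzmkzSzSzS ⇒ mmmkzmkzkzSzS   [S ::= k]
mmmkzmkzkzSzS ⇒ mmmkzmkzkzkzS   [S ::= k]
mmmkzmkzkzkzS ⇒ mmmkzmkzkzkzk   [S ::= k]

S⇒mSzS⇒mmSzSzS⇒mmmSzSzSzS⇒mmmkzSzSzS⇒mmmkzmSzSzSzS⇒mmmkzmkzSzSzS⇒mmmkzmkzkzSzS⇒mmmkzmkzkzkzS⇒mmmkzmkzkzkzk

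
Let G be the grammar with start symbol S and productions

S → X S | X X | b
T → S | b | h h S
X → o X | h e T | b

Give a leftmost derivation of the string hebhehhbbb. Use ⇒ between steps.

S ⇒ XS ⇒ heTS ⇒ hebS ⇒ hebXX ⇒ hebheTX ⇒ hebhehhSX ⇒ hebhehhXSX ⇒ hebhehhbSX ⇒ hebhehhbbX ⇒ hebhehhbbb

S ⇒ XS   [S → X S]
XS ⇒ heTS   [X → h e T]
heTS ⇒ hebS   [T → b]
hebS ⇒ hebXX   [S → X X]
hebXX ⇒ hebheTX   [X → h e T]
hebheTX ⇒ hebhehhSX   [T → h h S]
hebhehhSX ⇒ hebhehhXSX   [S → X S]
hebhehhXSX ⇒ hebhehhbSX   [X → b]
hebhehhbSX ⇒ hebhehhbbX   [S → b]
hebhehhbbX ⇒ hebhehhbbb   [X → b]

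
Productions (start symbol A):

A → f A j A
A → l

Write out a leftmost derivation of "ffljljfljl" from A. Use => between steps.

A => fAjA   [A → f A j A]
fAjA => ffAjAjA   [A → f A j A]
ffAjAjA => ffljAjA   [A → l]
ffljAjA => ffljljA   [A → l]
ffljljA => ffljljfAjA   [A → f A j A]
ffljljfAjA => ffljljfljA   [A → l]
ffljljfljA => ffljljfljl   [A → l]

A=>fAjA=>ffAjAjA=>ffljAjA=>ffljljA=>ffljljfAjA=>ffljljfljA=>ffljljfljl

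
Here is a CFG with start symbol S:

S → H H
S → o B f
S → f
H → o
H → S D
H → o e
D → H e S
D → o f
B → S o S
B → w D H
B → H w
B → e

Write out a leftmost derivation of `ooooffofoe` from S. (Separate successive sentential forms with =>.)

S => HH   [S → H H]
HH => SDH   [H → S D]
SDH => oBfDH   [S → o B f]
oBfDH => oSoSfDH   [B → S o S]
oSoSfDH => oHHoSfDH   [S → H H]
oHHoSfDH => ooHoSfDH   [H → o]
ooHoSfDH => ooooSfDH   [H → o]
ooooSfDH => ooooffDH   [S → f]
ooooffDH => ooooffofH   [D → o f]
ooooffofH => ooooffofoe   [H → o e]

S=>HH=>SDH=>oBfDH=>oSoSfDH=>oHHoSfDH=>ooHoSfDH=>ooooSfDH=>ooooffDH=>ooooffofH=>ooooffofoe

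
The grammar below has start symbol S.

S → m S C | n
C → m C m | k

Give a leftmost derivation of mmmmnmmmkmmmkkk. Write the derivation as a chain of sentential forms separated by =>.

S => mSC   [S → m S C]
mSC => mmSCC   [S → m S C]
mmSCC => mmmSCCC   [S → m S C]
mmmSCCC => mmmmSCCCC   [S → m S C]
mmmmSCCCC => mmmmnCCCC   [S → n]
mmmmnCCCC => mmmmnmCmCCC   [C → m C m]
mmmmnmCmCCC => mmmmnmmCmmCCC   [C → m C m]
mmmmnmmCmmCCC => mmmmnmmmCmmmCCC   [C → m C m]
mmmmnmmmCmmmCCC => mmmmnmmmkmmmCCC   [C → k]
mmmmnmmmkmmmCCC => mmmmnmmmkmmmkCC   [C → k]
mmmmnmmmkmmmkCC => mmmmnmmmkmmmkkC   [C → k]
mmmmnmmmkmmmkkC => mmmmnmmmkmmmkkk   [C → k]

S => mSC => mmSCC => mmmSCCC => mmmmSCCCC => mmmmnCCCC => mmmmnmCmCCC => mmmmnmmCmmCCC => mmmmnmmmCmmmCCC => mmmmnmmmkmmmCCC => mmmmnmmmkmmmkCC => mmmmnmmmkmmmkkC => mmmmnmmmkmmmkkk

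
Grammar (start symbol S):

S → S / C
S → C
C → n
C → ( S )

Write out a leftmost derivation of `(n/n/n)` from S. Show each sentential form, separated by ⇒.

S ⇒ C ⇒ (S) ⇒ (S/C) ⇒ (S/C/C) ⇒ (C/C/C) ⇒ (n/C/C) ⇒ (n/n/C) ⇒ (n/n/n)

S ⇒ C   [S → C]
C ⇒ (S)   [C → ( S )]
(S) ⇒ (S/C)   [S → S / C]
(S/C) ⇒ (S/C/C)   [S → S / C]
(S/C/C) ⇒ (C/C/C)   [S → C]
(C/C/C) ⇒ (n/C/C)   [C → n]
(n/C/C) ⇒ (n/n/C)   [C → n]
(n/n/C) ⇒ (n/n/n)   [C → n]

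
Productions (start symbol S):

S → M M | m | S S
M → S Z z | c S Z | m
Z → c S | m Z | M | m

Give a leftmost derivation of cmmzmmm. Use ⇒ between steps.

S ⇒ MM ⇒ cSZM ⇒ cMMZM ⇒ cSZzMZM ⇒ cmZzMZM ⇒ cmmzMZM ⇒ cmmzmZM ⇒ cmmzmmM ⇒ cmmzmmm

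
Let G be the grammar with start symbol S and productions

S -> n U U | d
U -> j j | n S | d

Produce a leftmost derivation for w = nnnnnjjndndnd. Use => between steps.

S => nUU   [S -> n U U]
nUU => nnSU   [U -> n S]
nnSU => nnnUUU   [S -> n U U]
nnnUUU => nnnnSUU   [U -> n S]
nnnnSUU => nnnnnUUUU   [S -> n U U]
nnnnnUUUU => nnnnnjjUUU   [U -> j j]
nnnnnjjUUU => nnnnnjjnSUU   [U -> n S]
nnnnnjjnSUU => nnnnnjjndUU   [S -> d]
nnnnnjjndUU => nnnnnjjndnSU   [U -> n S]
nnnnnjjndnSU => nnnnnjjndndU   [S -> d]
nnnnnjjndndU => nnnnnjjndndnS   [U -> n S]
nnnnnjjndndnS => nnnnnjjndndnd   [S -> d]

S => nUU => nnSU => nnnUUU => nnnnSUU => nnnnnUUUU => nnnnnjjUUU => nnnnnjjnSUU => nnnnnjjndUU => nnnnnjjndnSU => nnnnnjjndndU => nnnnnjjndndnS => nnnnnjjndndnd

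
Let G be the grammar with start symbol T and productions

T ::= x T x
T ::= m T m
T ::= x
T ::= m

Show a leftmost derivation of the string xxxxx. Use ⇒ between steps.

T ⇒ xTx ⇒ xxTxx ⇒ xxxxx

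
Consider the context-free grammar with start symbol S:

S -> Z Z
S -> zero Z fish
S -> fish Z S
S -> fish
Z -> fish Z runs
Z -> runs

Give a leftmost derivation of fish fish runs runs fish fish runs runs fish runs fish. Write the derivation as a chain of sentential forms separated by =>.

S => fish Z S => fish fish Z runs S => fish fish runs runs S => fish fish runs runs fish Z S => fish fish runs runs fish fish Z runs S => fish fish runs runs fish fish runs runs S => fish fish runs runs fish fish runs runs fish Z S => fish fish runs runs fish fish runs runs fish runs S => fish fish runs runs fish fish runs runs fish runs fish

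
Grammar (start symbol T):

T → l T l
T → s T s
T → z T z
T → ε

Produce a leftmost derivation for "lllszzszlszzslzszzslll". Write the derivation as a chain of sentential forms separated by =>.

T => lTl => llTll => lllTlll => lllsTslll => lllszTzslll => lllszzTzzslll => lllszzsTszzslll => lllszzszTzszzslll => lllszzszlTlzszzslll => lllszzszlsTslzszzslll => lllszzszlszTzslzszzslll => lllszzszlszzslzszzslll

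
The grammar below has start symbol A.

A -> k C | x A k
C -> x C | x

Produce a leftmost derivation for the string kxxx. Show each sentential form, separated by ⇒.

A ⇒ kC ⇒ kxC ⇒ kxxC ⇒ kxxx

A ⇒ kC   [A -> k C]
kC ⇒ kxC   [C -> x C]
kxC ⇒ kxxC   [C -> x C]
kxxC ⇒ kxxx   [C -> x]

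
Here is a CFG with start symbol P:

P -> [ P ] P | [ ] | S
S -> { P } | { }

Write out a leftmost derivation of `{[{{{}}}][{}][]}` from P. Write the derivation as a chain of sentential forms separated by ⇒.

P⇒S⇒{P}⇒{[P]P}⇒{[S]P}⇒{[{P}]P}⇒{[{S}]P}⇒{[{{P}}]P}⇒{[{{S}}]P}⇒{[{{{}}}]P}⇒{[{{{}}}][P]P}⇒{[{{{}}}][S]P}⇒{[{{{}}}][{}]P}⇒{[{{{}}}][{}][]}

P ⇒ S   [P -> S]
S ⇒ {P}   [S -> { P }]
{P} ⇒ {[P]P}   [P -> [ P ] P]
{[P]P} ⇒ {[S]P}   [P -> S]
{[S]P} ⇒ {[{P}]P}   [S -> { P }]
{[{P}]P} ⇒ {[{S}]P}   [P -> S]
{[{S}]P} ⇒ {[{{P}}]P}   [S -> { P }]
{[{{P}}]P} ⇒ {[{{S}}]P}   [P -> S]
{[{{S}}]P} ⇒ {[{{{}}}]P}   [S -> { }]
{[{{{}}}]P} ⇒ {[{{{}}}][P]P}   [P -> [ P ] P]
{[{{{}}}][P]P} ⇒ {[{{{}}}][S]P}   [P -> S]
{[{{{}}}][S]P} ⇒ {[{{{}}}][{}]P}   [S -> { }]
{[{{{}}}][{}]P} ⇒ {[{{{}}}][{}][]}   [P -> [ ]]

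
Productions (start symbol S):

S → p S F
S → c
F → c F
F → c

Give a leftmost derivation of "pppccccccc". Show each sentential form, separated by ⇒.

S ⇒ pSF   [S → p S F]
pSF ⇒ ppSFF   [S → p S F]
ppSFF ⇒ pppSFFF   [S → p S F]
pppSFFF ⇒ pppcFFF   [S → c]
pppcFFF ⇒ pppccFF   [F → c]
pppccFF ⇒ pppcccF   [F → c]
pppcccF ⇒ pppccccF   [F → c F]
pppccccF ⇒ pppcccccF   [F → c F]
pppcccccF ⇒ pppccccccF   [F → c F]
pppccccccF ⇒ pppccccccc   [F → c]

S ⇒ pSF ⇒ ppSFF ⇒ pppSFFF ⇒ pppcFFF ⇒ pppccFF ⇒ pppcccF ⇒ pppccccF ⇒ pppcccccF ⇒ pppccccccF ⇒ pppccccccc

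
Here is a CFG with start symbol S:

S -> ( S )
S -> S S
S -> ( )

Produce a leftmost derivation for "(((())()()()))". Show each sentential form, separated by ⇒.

S ⇒ (S) ⇒ ((S)) ⇒ ((SS)) ⇒ ((SSS)) ⇒ ((SSSS)) ⇒ (((S)SSS)) ⇒ (((())SSS)) ⇒ (((())()SS)) ⇒ (((())()()S)) ⇒ (((())()()()))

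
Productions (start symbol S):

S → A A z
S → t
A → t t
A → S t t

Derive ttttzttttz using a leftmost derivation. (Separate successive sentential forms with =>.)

S => AAz => SttAz => AAzttAz => ttAzttAz => ttttzttAz => ttttzttttz

S => AAz   [S → A A z]
AAz => SttAz   [A → S t t]
SttAz => AAzttAz   [S → A A z]
AAzttAz => ttAzttAz   [A → t t]
ttAzttAz => ttttzttAz   [A → t t]
ttttzttAz => ttttzttttz   [A → t t]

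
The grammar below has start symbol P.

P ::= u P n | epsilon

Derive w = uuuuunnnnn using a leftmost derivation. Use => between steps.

P=>uPn=>uuPnn=>uuuPnnn=>uuuuPnnnn=>uuuuuPnnnnn=>uuuuunnnnn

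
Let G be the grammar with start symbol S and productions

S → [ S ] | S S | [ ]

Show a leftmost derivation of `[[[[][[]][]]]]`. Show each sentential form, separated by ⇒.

S ⇒ [S]   [S → [ S ]]
[S] ⇒ [[S]]   [S → [ S ]]
[[S]] ⇒ [[[S]]]   [S → [ S ]]
[[[S]]] ⇒ [[[SS]]]   [S → S S]
[[[SS]]] ⇒ [[[SSS]]]   [S → S S]
[[[SSS]]] ⇒ [[[[]SS]]]   [S → [ ]]
[[[[]SS]]] ⇒ [[[[][S]S]]]   [S → [ S ]]
[[[[][S]S]]] ⇒ [[[[][[]]S]]]   [S → [ ]]
[[[[][[]]S]]] ⇒ [[[[][[]][]]]]   [S → [ ]]

S⇒[S]⇒[[S]]⇒[[[S]]]⇒[[[SS]]]⇒[[[SSS]]]⇒[[[[]SS]]]⇒[[[[][S]S]]]⇒[[[[][[]]S]]]⇒[[[[][[]][]]]]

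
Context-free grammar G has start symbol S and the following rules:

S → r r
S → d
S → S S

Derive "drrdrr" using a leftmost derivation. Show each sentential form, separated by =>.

S=>SS=>SSS=>dSS=>dSSS=>drrSS=>drrdS=>drrdrr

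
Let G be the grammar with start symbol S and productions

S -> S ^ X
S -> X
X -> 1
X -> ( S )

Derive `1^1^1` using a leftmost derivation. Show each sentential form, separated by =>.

S => S^X => S^X^X => X^X^X => 1^X^X => 1^1^X => 1^1^1

S => S^X   [S -> S ^ X]
S^X => S^X^X   [S -> S ^ X]
S^X^X => X^X^X   [S -> X]
X^X^X => 1^X^X   [X -> 1]
1^X^X => 1^1^X   [X -> 1]
1^1^X => 1^1^1   [X -> 1]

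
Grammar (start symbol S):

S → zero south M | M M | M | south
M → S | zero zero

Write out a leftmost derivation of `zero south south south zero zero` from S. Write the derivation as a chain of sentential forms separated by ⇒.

S ⇒ M M ⇒ S M ⇒ M M M ⇒ S M M ⇒ zero south M M M ⇒ zero south S M M ⇒ zero south south M M ⇒ zero south south S M ⇒ zero south south south M ⇒ zero south south south zero zero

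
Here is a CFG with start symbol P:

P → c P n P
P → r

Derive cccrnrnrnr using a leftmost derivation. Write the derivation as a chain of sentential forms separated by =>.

P => cPnP => ccPnPnP => cccPnPnPnP => cccrnPnPnP => cccrnrnPnP => cccrnrnrnP => cccrnrnrnr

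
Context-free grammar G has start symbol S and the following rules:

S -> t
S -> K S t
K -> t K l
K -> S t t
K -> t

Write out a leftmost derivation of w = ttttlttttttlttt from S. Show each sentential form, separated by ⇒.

S ⇒ KSt   [S -> K S t]
KSt ⇒ tSt   [K -> t]
tSt ⇒ tKStt   [S -> K S t]
tKStt ⇒ ttKlStt   [K -> t K l]
ttKlStt ⇒ ttSttlStt   [K -> S t t]
ttSttlStt ⇒ ttKStttlStt   [S -> K S t]
ttKStttlStt ⇒ tttKlStttlStt   [K -> t K l]
tttKlStttlStt ⇒ ttttlStttlStt   [K -> t]
ttttlStttlStt ⇒ ttttlKSttttlStt   [S -> K S t]
ttttlKSttttlStt ⇒ ttttltSttttlStt   [K -> t]
ttttltSttttlStt ⇒ ttttlttttttlStt   [S -> t]
ttttlttttttlStt ⇒ ttttlttttttlttt   [S -> t]

S ⇒ KSt ⇒ tSt ⇒ tKStt ⇒ ttKlStt ⇒ ttSttlStt ⇒ ttKStttlStt ⇒ tttKlStttlStt ⇒ ttttlStttlStt ⇒ ttttlKSttttlStt ⇒ ttttltSttttlStt ⇒ ttttlttttttlStt ⇒ ttttlttttttlttt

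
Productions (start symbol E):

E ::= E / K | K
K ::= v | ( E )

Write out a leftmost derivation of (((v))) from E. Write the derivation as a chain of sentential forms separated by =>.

E => K   [E ::= K]
K => (E)   [K ::= ( E )]
(E) => (K)   [E ::= K]
(K) => ((E))   [K ::= ( E )]
((E)) => ((K))   [E ::= K]
((K)) => (((E)))   [K ::= ( E )]
(((E))) => (((K)))   [E ::= K]
(((K))) => (((v)))   [K ::= v]

E=>K=>(E)=>(K)=>((E))=>((K))=>(((E)))=>(((K)))=>(((v)))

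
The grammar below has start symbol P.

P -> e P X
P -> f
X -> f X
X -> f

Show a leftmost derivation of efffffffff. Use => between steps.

P => ePX => efX => effX => efffX => effffX => efffffX => effffffX => efffffffX => effffffffX => efffffffff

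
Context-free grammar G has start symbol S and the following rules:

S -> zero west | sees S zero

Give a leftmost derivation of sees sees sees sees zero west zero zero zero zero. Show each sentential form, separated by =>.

S => sees S zero => sees sees S zero zero => sees sees sees S zero zero zero => sees sees sees sees S zero zero zero zero => sees sees sees sees zero west zero zero zero zero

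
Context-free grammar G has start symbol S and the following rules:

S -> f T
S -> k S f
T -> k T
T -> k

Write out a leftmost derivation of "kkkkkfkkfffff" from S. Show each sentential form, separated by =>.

S => kSf   [S -> k S f]
kSf => kkSff   [S -> k S f]
kkSff => kkkSfff   [S -> k S f]
kkkSfff => kkkkSffff   [S -> k S f]
kkkkSffff => kkkkkSfffff   [S -> k S f]
kkkkkSfffff => kkkkkfTfffff   [S -> f T]
kkkkkfTfffff => kkkkkfkTfffff   [T -> k T]
kkkkkfkTfffff => kkkkkfkkfffff   [T -> k]

S=>kSf=>kkSff=>kkkSfff=>kkkkSffff=>kkkkkSfffff=>kkkkkfTfffff=>kkkkkfkTfffff=>kkkkkfkkfffff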